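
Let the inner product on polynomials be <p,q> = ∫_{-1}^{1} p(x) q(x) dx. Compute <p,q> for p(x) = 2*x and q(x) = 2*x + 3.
<p,q> = 8/3

Expand the product: p(x)·q(x) = 4*x^2 + 6*x.
∫_{-1}^{1} of each monomial x^k gives [2/(k+1) if k even, 0 if k odd]. Integrating term-by-term (or equivalently evaluating the antiderivative F(x) = 4*x^3/3 + 3*x^2 at the endpoints):
  F(1) − F(−1) = 13/3 − (5/3) = 8/3.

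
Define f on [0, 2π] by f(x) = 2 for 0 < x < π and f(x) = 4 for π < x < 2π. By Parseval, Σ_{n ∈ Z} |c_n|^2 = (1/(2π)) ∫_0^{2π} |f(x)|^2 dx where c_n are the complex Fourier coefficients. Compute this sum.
Σ |c_n|^2 = 10

Parseval equates the L^2 energy of f (normalised by 1/(2π)) with the ℓ^2 sum of its Fourier coefficients: (1/(2π)) ∫_0^{2π} |f|^2 = Σ |c_n|^2.
Compute the left side: (1/(2π)) [∫_0^π 2^2 dx + ∫_π^{2π} 4^2 dx] = (1/(2π)) · (4π + 16π) = (4 + 16)/2 = 10.
So Σ_{n ∈ Z} |c_n|^2 = 10.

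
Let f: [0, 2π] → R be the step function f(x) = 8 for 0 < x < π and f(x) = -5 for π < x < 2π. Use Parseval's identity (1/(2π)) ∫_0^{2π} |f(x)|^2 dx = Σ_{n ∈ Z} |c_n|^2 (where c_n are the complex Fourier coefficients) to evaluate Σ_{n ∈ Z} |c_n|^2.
Σ |c_n|^2 = 89/2

Parseval equates the L^2 energy of f (normalised by 1/(2π)) with the ℓ^2 sum of its Fourier coefficients: (1/(2π)) ∫_0^{2π} |f|^2 = Σ |c_n|^2.
Compute the left side: (1/(2π)) [∫_0^π 8^2 dx + ∫_π^{2π} (-5)^2 dx] = (1/(2π)) · (64π + 25π) = (64 + 25)/2 = 89/2.
So Σ_{n ∈ Z} |c_n|^2 = 89/2.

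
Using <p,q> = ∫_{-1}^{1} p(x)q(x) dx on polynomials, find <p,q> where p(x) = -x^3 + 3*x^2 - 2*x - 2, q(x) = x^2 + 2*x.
<p,q> = -18/5

Expand the product: p(x)·q(x) = -x^5 + x^4 + 4*x^3 - 6*x^2 - 4*x.
∫_{-1}^{1} of each monomial x^k gives [2/(k+1) if k even, 0 if k odd]. Integrating term-by-term (or equivalently evaluating the antiderivative F(x) = -x^6/6 + x^5/5 + x^4 - 2*x^3 - 2*x^2 at the endpoints):
  F(1) − F(−1) = -89/30 − (19/30) = -18/5.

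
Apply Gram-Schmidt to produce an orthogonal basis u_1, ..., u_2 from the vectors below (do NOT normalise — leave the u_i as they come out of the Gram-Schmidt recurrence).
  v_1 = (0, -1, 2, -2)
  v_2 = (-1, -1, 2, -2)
Orthogonal basis:
  u_1 = (0, -1, 2, -2)
  u_2 = (-1, 0, 0, 0)

Apply the Gram-Schmidt recurrence
  u_1 = v_1
  u_i = v_i − Σ_{j<i} ((v_i · u_j) / (u_j · u_j)) · u_j.

Step by step this gives:
  u_1 = (0, -1, 2, -2)
  u_2 = (-1, 0, 0, 0)

Orthogonality check:
  u_2 · u_1 = 0 (should be 0)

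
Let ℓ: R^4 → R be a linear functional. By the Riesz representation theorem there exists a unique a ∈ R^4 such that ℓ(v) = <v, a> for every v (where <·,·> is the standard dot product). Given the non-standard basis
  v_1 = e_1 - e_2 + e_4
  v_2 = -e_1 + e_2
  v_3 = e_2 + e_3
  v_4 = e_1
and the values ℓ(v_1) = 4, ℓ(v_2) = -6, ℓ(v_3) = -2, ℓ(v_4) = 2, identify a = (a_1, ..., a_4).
a = (2, -4, 2, -2)

Write a = (a_1, ..., a_4) in the standard basis. For each basis vector v_i, ℓ(v_i) = <v_i, a> is a linear equation in the a_j's. Collect the n equations into a matrix system V a = ℓ, where row i of V is v_i (expressed in the standard basis). Since V is invertible (lower-triangular with 1s on the diagonal, up to permutation), solve by back-substitution:
  V =
[[1, -1, 0, 1],
 [-1, 1, 0, 0],
 [0, 1, 1, 0],
 [1, 0, 0, 0]]
  V a = (4, -6, -2, 2)
Solving gives a = (2, -4, 2, -2).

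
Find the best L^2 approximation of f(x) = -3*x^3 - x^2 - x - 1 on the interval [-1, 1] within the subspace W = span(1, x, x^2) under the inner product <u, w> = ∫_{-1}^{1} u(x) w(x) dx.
g(x) = -x^2 - 14*x/5 - 1

The best approximation g ∈ W is the orthogonal projection of f onto W. Writing g = a_0 + a_1 x + a_2 x^2, the coefficients solve the normal equations G · a = b where
  G_{ij} = <φ_i, φ_j> and b_i = <f, φ_i>, with φ_0 = 1, φ_1 = x, φ_2 = x^2.
G =
  [2, 0, 2/3]
  [0, 2/3, 0]
  [2/3, 0, 2/5],
b = (-8/3, -28/15, -16/15).
Solving gives a_0 = -1, a_1 = -14/5, a_2 = -1, so
  g(x) = -x^2 - 14*x/5 - 1.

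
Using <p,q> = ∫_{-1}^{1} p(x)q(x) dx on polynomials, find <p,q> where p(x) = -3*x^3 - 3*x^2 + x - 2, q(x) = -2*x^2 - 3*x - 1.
<p,q> = 38/3

Expand the product: p(x)·q(x) = 6*x^5 + 15*x^4 + 10*x^3 + 4*x^2 + 5*x + 2.
∫_{-1}^{1} of each monomial x^k gives [2/(k+1) if k even, 0 if k odd]. Integrating term-by-term (or equivalently evaluating the antiderivative F(x) = x^6 + 3*x^5 + 5*x^4/2 + 4*x^3/3 + 5*x^2/2 + 2*x at the endpoints):
  F(1) − F(−1) = 37/3 − (-1/3) = 38/3.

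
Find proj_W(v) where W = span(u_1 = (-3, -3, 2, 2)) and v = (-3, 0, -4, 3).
proj_W(v) = (-21/26, -21/26, 7/13, 7/13)

Set up U = [u_1 | ... | u_1] ∈ R^(4×1). The projector onto W = col(U) is P = U (U^T U)^(-1) U^T.
Compute U^T U =
  [26],
and U^T v = (7).
Solve U^T U · c = U^T v for the coefficients: c = (7/26). The projection is proj_W(v) = U c.
Check: (v - proj_W(v)) · u_1 = 0  (should be 0).
Result: proj_W(v) = (-21/26, -21/26, 7/13, 7/13).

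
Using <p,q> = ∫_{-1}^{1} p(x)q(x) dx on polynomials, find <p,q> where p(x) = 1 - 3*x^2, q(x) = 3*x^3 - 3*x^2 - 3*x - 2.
<p,q> = 8/5

Expand the product: p(x)·q(x) = -9*x^5 + 9*x^4 + 12*x^3 + 3*x^2 - 3*x - 2.
∫_{-1}^{1} of each monomial x^k gives [2/(k+1) if k even, 0 if k odd]. Integrating term-by-term (or equivalently evaluating the antiderivative F(x) = -3*x^6/2 + 9*x^5/5 + 3*x^4 + x^3 - 3*x^2/2 - 2*x at the endpoints):
  F(1) − F(−1) = 4/5 − (-4/5) = 8/5.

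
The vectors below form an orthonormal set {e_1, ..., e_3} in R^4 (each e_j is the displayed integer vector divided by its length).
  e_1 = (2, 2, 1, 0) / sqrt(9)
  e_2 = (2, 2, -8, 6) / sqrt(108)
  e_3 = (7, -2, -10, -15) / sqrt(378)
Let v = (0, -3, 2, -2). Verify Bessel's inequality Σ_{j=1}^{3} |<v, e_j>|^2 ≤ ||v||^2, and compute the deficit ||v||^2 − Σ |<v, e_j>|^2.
Σ |<v, e_j>|^2 = 829/63; ||v||^2 = 17; deficit = 242/63

Write each e_j = u_j / sqrt(<u_j, u_j>) where u_j is the displayed integer vector. Then <v, e_j> = <v, u_j> / sqrt(<u_j, u_j>), so |<v, e_j>|^2 = <v, u_j>^2 / <u_j, u_j>.
Coefficients: <v, e_1> = -4/sqrt(9), <v, e_2> = -34/sqrt(108), <v, e_3> = 16/sqrt(378).
Square and sum: Σ |<v, e_j>|^2 = 829/63.
Compute ||v||^2 = v·v = 17.
Deficit = 17 − 829/63 = 242/63 ≥ 0, confirming Bessel's inequality. (The deficit equals ||v − Σ <v,e_j> e_j||^2, the squared distance from v to span{e_j}.)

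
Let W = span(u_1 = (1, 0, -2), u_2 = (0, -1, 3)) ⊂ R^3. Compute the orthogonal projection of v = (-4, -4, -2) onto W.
proj_W(v) = (-6/7, 5/7, -3/7)

Set up U = [u_1 | ... | u_2] ∈ R^(3×2). The projector onto W = col(U) is P = U (U^T U)^(-1) U^T.
Compute U^T U =
  [5, -6]
  [-6, 10],
and U^T v = (0, -2).
Solve U^T U · c = U^T v for the coefficients: c = (-6/7, -5/7). The projection is proj_W(v) = U c.
Check: (v - proj_W(v)) · u_1 = 0  (should be 0).
Check: (v - proj_W(v)) · u_2 = 0  (should be 0).
Result: proj_W(v) = (-6/7, 5/7, -3/7).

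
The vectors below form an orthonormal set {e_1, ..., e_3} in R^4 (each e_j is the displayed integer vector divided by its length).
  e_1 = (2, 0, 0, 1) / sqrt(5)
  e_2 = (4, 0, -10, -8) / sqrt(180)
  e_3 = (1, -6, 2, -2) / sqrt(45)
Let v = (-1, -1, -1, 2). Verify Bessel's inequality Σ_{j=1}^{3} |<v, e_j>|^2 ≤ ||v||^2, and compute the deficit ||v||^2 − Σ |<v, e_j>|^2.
Σ |<v, e_j>|^2 = 26/45; ||v||^2 = 7; deficit = 289/45

Write each e_j = u_j / sqrt(<u_j, u_j>) where u_j is the displayed integer vector. Then <v, e_j> = <v, u_j> / sqrt(<u_j, u_j>), so |<v, e_j>|^2 = <v, u_j>^2 / <u_j, u_j>.
Coefficients: <v, e_1> = 0/sqrt(5), <v, e_2> = -10/sqrt(180), <v, e_3> = -1/sqrt(45).
Square and sum: Σ |<v, e_j>|^2 = 26/45.
Compute ||v||^2 = v·v = 7.
Deficit = 7 − 26/45 = 289/45 ≥ 0, confirming Bessel's inequality. (The deficit equals ||v − Σ <v,e_j> e_j||^2, the squared distance from v to span{e_j}.)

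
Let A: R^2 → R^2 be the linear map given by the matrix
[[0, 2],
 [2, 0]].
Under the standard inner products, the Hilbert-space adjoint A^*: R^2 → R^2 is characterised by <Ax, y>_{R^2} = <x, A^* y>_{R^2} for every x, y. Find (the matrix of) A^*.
A^* = A^T =
[[0, 2],
 [2, 0]]

For real matrices with standard dot products, the defining identity <Ax, y> = <x, A^* y> gives (Ax)^T y = x^T (A^*) y, i.e. x^T A^T y = x^T (A^*) y. Since this holds for all x, y, we must have A^* = A^T. Therefore
A^* =
[[0, 2],
 [2, 0]].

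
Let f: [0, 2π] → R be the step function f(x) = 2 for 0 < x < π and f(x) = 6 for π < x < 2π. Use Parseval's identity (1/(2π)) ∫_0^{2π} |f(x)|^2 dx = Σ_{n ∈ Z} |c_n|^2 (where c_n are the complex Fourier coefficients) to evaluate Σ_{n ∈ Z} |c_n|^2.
Σ |c_n|^2 = 20

Parseval equates the L^2 energy of f (normalised by 1/(2π)) with the ℓ^2 sum of its Fourier coefficients: (1/(2π)) ∫_0^{2π} |f|^2 = Σ |c_n|^2.
Compute the left side: (1/(2π)) [∫_0^π 2^2 dx + ∫_π^{2π} 6^2 dx] = (1/(2π)) · (4π + 36π) = (4 + 36)/2 = 20.
So Σ_{n ∈ Z} |c_n|^2 = 20.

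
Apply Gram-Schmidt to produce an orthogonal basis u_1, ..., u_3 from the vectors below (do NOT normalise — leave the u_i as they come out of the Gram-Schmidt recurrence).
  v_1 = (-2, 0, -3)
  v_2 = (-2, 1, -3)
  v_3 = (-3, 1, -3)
Orthogonal basis:
  u_1 = (-2, 0, -3)
  u_2 = (0, 1, 0)
  u_3 = (-9/13, 0, 6/13)

Apply the Gram-Schmidt recurrence
  u_1 = v_1
  u_i = v_i − Σ_{j<i} ((v_i · u_j) / (u_j · u_j)) · u_j.

Step by step this gives:
  u_1 = (-2, 0, -3)
  u_2 = (0, 1, 0)
  u_3 = (-9/13, 0, 6/13)

Orthogonality check:
  u_2 · u_1 = 0 (should be 0)
  u_3 · u_1 = 0 (should be 0)
  u_3 · u_2 = 0 (should be 0)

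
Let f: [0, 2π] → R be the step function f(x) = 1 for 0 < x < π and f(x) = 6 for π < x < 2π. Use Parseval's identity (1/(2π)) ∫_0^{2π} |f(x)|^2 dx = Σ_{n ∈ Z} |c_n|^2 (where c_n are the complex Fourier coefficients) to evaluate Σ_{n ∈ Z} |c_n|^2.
Σ |c_n|^2 = 37/2

Parseval equates the L^2 energy of f (normalised by 1/(2π)) with the ℓ^2 sum of its Fourier coefficients: (1/(2π)) ∫_0^{2π} |f|^2 = Σ |c_n|^2.
Compute the left side: (1/(2π)) [∫_0^π 1^2 dx + ∫_π^{2π} 6^2 dx] = (1/(2π)) · (1π + 36π) = (1 + 36)/2 = 37/2.
So Σ_{n ∈ Z} |c_n|^2 = 37/2.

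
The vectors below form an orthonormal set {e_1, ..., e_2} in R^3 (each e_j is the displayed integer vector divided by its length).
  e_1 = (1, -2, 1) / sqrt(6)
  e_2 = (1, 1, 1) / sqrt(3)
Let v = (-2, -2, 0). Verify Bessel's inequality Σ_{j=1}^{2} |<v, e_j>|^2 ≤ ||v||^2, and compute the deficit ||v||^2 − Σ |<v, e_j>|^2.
Σ |<v, e_j>|^2 = 6; ||v||^2 = 8; deficit = 2

Write each e_j = u_j / sqrt(<u_j, u_j>) where u_j is the displayed integer vector. Then <v, e_j> = <v, u_j> / sqrt(<u_j, u_j>), so |<v, e_j>|^2 = <v, u_j>^2 / <u_j, u_j>.
Coefficients: <v, e_1> = 2/sqrt(6), <v, e_2> = -4/sqrt(3).
Square and sum: Σ |<v, e_j>|^2 = 6.
Compute ||v||^2 = v·v = 8.
Deficit = 8 − 6 = 2 ≥ 0, confirming Bessel's inequality. (The deficit equals ||v − Σ <v,e_j> e_j||^2, the squared distance from v to span{e_j}.)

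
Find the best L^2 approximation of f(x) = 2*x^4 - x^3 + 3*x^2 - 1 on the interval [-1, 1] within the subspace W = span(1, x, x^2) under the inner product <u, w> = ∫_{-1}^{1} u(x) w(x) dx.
g(x) = 33*x^2/7 - 3*x/5 - 41/35

The best approximation g ∈ W is the orthogonal projection of f onto W. Writing g = a_0 + a_1 x + a_2 x^2, the coefficients solve the normal equations G · a = b where
  G_{ij} = <φ_i, φ_j> and b_i = <f, φ_i>, with φ_0 = 1, φ_1 = x, φ_2 = x^2.
G =
  [2, 0, 2/3]
  [0, 2/3, 0]
  [2/3, 0, 2/5],
b = (4/5, -2/5, 116/105).
Solving gives a_0 = -41/35, a_1 = -3/5, a_2 = 33/7, so
  g(x) = 33*x^2/7 - 3*x/5 - 41/35.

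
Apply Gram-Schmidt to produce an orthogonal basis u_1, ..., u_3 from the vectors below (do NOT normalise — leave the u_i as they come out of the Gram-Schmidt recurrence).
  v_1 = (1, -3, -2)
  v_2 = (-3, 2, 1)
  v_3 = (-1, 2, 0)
Orthogonal basis:
  u_1 = (1, -3, -2)
  u_2 = (-31/14, -5/14, -4/7)
  u_3 = (3/25, 3/5, -21/25)

Apply the Gram-Schmidt recurrence
  u_1 = v_1
  u_i = v_i − Σ_{j<i} ((v_i · u_j) / (u_j · u_j)) · u_j.

Step by step this gives:
  u_1 = (1, -3, -2)
  u_2 = (-31/14, -5/14, -4/7)
  u_3 = (3/25, 3/5, -21/25)

Orthogonality check:
  u_2 · u_1 = 0 (should be 0)
  u_3 · u_1 = 0 (should be 0)
  u_3 · u_2 = 0 (should be 0)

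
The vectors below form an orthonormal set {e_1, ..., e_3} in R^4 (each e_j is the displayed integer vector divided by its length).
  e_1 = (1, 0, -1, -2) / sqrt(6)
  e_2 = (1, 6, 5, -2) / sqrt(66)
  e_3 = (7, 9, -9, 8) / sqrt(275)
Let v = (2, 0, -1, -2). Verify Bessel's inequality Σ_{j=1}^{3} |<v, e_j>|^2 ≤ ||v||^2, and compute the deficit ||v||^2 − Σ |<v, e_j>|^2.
Σ |<v, e_j>|^2 = 209/25; ||v||^2 = 9; deficit = 16/25

Write each e_j = u_j / sqrt(<u_j, u_j>) where u_j is the displayed integer vector. Then <v, e_j> = <v, u_j> / sqrt(<u_j, u_j>), so |<v, e_j>|^2 = <v, u_j>^2 / <u_j, u_j>.
Coefficients: <v, e_1> = 7/sqrt(6), <v, e_2> = 1/sqrt(66), <v, e_3> = 7/sqrt(275).
Square and sum: Σ |<v, e_j>|^2 = 209/25.
Compute ||v||^2 = v·v = 9.
Deficit = 9 − 209/25 = 16/25 ≥ 0, confirming Bessel's inequality. (The deficit equals ||v − Σ <v,e_j> e_j||^2, the squared distance from v to span{e_j}.)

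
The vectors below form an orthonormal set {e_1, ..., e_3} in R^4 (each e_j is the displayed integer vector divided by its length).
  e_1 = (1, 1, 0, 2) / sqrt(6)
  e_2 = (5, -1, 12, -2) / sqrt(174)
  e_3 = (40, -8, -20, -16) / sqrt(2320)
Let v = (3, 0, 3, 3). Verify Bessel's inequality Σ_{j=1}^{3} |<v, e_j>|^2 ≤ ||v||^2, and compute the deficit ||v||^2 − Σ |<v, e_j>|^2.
Σ |<v, e_j>|^2 = 126/5; ||v||^2 = 27; deficit = 9/5

Write each e_j = u_j / sqrt(<u_j, u_j>) where u_j is the displayed integer vector. Then <v, e_j> = <v, u_j> / sqrt(<u_j, u_j>), so |<v, e_j>|^2 = <v, u_j>^2 / <u_j, u_j>.
Coefficients: <v, e_1> = 9/sqrt(6), <v, e_2> = 45/sqrt(174), <v, e_3> = 12/sqrt(2320).
Square and sum: Σ |<v, e_j>|^2 = 126/5.
Compute ||v||^2 = v·v = 27.
Deficit = 27 − 126/5 = 9/5 ≥ 0, confirming Bessel's inequality. (The deficit equals ||v − Σ <v,e_j> e_j||^2, the squared distance from v to span{e_j}.)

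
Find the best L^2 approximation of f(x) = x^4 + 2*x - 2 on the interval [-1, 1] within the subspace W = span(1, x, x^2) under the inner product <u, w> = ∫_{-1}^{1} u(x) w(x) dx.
g(x) = 6*x^2/7 + 2*x - 73/35

The best approximation g ∈ W is the orthogonal projection of f onto W. Writing g = a_0 + a_1 x + a_2 x^2, the coefficients solve the normal equations G · a = b where
  G_{ij} = <φ_i, φ_j> and b_i = <f, φ_i>, with φ_0 = 1, φ_1 = x, φ_2 = x^2.
G =
  [2, 0, 2/3]
  [0, 2/3, 0]
  [2/3, 0, 2/5],
b = (-18/5, 4/3, -22/21).
Solving gives a_0 = -73/35, a_1 = 2, a_2 = 6/7, so
  g(x) = 6*x^2/7 + 2*x - 73/35.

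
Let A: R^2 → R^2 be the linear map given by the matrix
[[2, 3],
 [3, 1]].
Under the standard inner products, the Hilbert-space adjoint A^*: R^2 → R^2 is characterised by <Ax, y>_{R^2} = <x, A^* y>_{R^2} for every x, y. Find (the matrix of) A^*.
A^* = A^T =
[[2, 3],
 [3, 1]]

For real matrices with standard dot products, the defining identity <Ax, y> = <x, A^* y> gives (Ax)^T y = x^T (A^*) y, i.e. x^T A^T y = x^T (A^*) y. Since this holds for all x, y, we must have A^* = A^T. Therefore
A^* =
[[2, 3],
 [3, 1]].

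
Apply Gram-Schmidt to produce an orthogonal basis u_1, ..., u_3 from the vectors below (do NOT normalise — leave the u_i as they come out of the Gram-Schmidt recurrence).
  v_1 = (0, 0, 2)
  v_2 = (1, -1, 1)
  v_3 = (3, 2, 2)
Orthogonal basis:
  u_1 = (0, 0, 2)
  u_2 = (1, -1, 0)
  u_3 = (5/2, 5/2, 0)

Apply the Gram-Schmidt recurrence
  u_1 = v_1
  u_i = v_i − Σ_{j<i} ((v_i · u_j) / (u_j · u_j)) · u_j.

Step by step this gives:
  u_1 = (0, 0, 2)
  u_2 = (1, -1, 0)
  u_3 = (5/2, 5/2, 0)

Orthogonality check:
  u_2 · u_1 = 0 (should be 0)
  u_3 · u_1 = 0 (should be 0)
  u_3 · u_2 = 0 (should be 0)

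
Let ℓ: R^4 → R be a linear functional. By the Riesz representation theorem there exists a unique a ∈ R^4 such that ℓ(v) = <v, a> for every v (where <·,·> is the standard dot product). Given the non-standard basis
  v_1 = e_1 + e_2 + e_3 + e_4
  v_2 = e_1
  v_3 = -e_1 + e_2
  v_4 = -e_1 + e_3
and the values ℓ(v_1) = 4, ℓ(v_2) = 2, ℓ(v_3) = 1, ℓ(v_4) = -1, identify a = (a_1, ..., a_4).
a = (2, 3, 1, -2)

Write a = (a_1, ..., a_4) in the standard basis. For each basis vector v_i, ℓ(v_i) = <v_i, a> is a linear equation in the a_j's. Collect the n equations into a matrix system V a = ℓ, where row i of V is v_i (expressed in the standard basis). Since V is invertible (lower-triangular with 1s on the diagonal, up to permutation), solve by back-substitution:
  V =
[[1, 1, 1, 1],
 [1, 0, 0, 0],
 [-1, 1, 0, 0],
 [-1, 0, 1, 0]]
  V a = (4, 2, 1, -1)
Solving gives a = (2, 3, 1, -2).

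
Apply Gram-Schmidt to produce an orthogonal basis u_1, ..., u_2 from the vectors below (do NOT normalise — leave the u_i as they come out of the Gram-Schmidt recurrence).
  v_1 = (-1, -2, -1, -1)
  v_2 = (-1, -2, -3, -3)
Orthogonal basis:
  u_1 = (-1, -2, -1, -1)
  u_2 = (4/7, 8/7, -10/7, -10/7)

Apply the Gram-Schmidt recurrence
  u_1 = v_1
  u_i = v_i − Σ_{j<i} ((v_i · u_j) / (u_j · u_j)) · u_j.

Step by step this gives:
  u_1 = (-1, -2, -1, -1)
  u_2 = (4/7, 8/7, -10/7, -10/7)

Orthogonality check:
  u_2 · u_1 = 0 (should be 0)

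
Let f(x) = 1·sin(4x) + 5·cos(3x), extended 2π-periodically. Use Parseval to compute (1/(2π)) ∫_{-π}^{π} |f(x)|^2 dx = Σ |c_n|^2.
Σ |c_n|^2 = 13

Expand |f|^2 and use orthogonality of {sin(nx), cos(mx)} on [-π, π]:
  ∫_{-π}^{π} sin(nx)^2 dx = π, ∫ cos(mx)^2 dx = π, and cross terms integrate to 0.
So ∫_{-π}^{π} f(x)^2 dx = 1^2 · π + 5^2 · π = (1 + 25)π.
Divide by 2π: (1 + 25)/2 = 13.
By Parseval, this equals Σ |c_n|^2.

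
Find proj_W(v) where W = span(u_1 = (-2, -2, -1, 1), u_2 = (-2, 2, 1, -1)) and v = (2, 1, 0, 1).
proj_W(v) = (2, 1/3, 1/6, -1/6)

Set up U = [u_1 | ... | u_2] ∈ R^(4×2). The projector onto W = col(U) is P = U (U^T U)^(-1) U^T.
Compute U^T U =
  [10, -2]
  [-2, 10],
and U^T v = (-5, -3).
Solve U^T U · c = U^T v for the coefficients: c = (-7/12, -5/12). The projection is proj_W(v) = U c.
Check: (v - proj_W(v)) · u_1 = 0  (should be 0).
Check: (v - proj_W(v)) · u_2 = 0  (should be 0).
Result: proj_W(v) = (2, 1/3, 1/6, -1/6).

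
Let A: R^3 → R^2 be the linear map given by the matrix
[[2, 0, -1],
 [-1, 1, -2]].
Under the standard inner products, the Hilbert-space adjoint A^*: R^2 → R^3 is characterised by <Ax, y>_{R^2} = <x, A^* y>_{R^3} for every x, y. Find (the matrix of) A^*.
A^* = A^T =
[[2, -1],
 [0, 1],
 [-1, -2]]

For real matrices with standard dot products, the defining identity <Ax, y> = <x, A^* y> gives (Ax)^T y = x^T (A^*) y, i.e. x^T A^T y = x^T (A^*) y. Since this holds for all x, y, we must have A^* = A^T. Therefore
A^* =
[[2, -1],
 [0, 1],
 [-1, -2]].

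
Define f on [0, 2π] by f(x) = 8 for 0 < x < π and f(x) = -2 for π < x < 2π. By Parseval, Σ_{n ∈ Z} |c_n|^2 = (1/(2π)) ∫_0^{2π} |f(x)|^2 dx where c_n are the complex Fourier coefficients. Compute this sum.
Σ |c_n|^2 = 34

Parseval equates the L^2 energy of f (normalised by 1/(2π)) with the ℓ^2 sum of its Fourier coefficients: (1/(2π)) ∫_0^{2π} |f|^2 = Σ |c_n|^2.
Compute the left side: (1/(2π)) [∫_0^π 8^2 dx + ∫_π^{2π} (-2)^2 dx] = (1/(2π)) · (64π + 4π) = (64 + 4)/2 = 34.
So Σ_{n ∈ Z} |c_n|^2 = 34.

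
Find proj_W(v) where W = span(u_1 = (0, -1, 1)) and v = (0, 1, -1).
proj_W(v) = (0, 1, -1)

Set up U = [u_1 | ... | u_1] ∈ R^(3×1). The projector onto W = col(U) is P = U (U^T U)^(-1) U^T.
Compute U^T U =
  [2],
and U^T v = (-2).
Solve U^T U · c = U^T v for the coefficients: c = (-1). The projection is proj_W(v) = U c.
Check: (v - proj_W(v)) · u_1 = 0  (should be 0).
Result: proj_W(v) = (0, 1, -1).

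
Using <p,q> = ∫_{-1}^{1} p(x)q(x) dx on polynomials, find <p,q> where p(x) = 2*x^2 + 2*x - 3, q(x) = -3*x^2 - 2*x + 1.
<p,q> = -56/15

Expand the product: p(x)·q(x) = -6*x^4 - 10*x^3 + 7*x^2 + 8*x - 3.
∫_{-1}^{1} of each monomial x^k gives [2/(k+1) if k even, 0 if k odd]. Integrating term-by-term (or equivalently evaluating the antiderivative F(x) = -6*x^5/5 - 5*x^4/2 + 7*x^3/3 + 4*x^2 - 3*x at the endpoints):
  F(1) − F(−1) = -11/30 − (101/30) = -56/15.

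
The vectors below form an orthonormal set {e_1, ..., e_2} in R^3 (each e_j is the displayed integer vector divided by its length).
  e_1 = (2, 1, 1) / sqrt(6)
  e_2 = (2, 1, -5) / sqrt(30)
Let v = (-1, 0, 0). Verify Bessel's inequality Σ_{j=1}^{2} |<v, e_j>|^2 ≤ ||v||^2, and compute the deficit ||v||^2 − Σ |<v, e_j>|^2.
Σ |<v, e_j>|^2 = 4/5; ||v||^2 = 1; deficit = 1/5

Write each e_j = u_j / sqrt(<u_j, u_j>) where u_j is the displayed integer vector. Then <v, e_j> = <v, u_j> / sqrt(<u_j, u_j>), so |<v, e_j>|^2 = <v, u_j>^2 / <u_j, u_j>.
Coefficients: <v, e_1> = -2/sqrt(6), <v, e_2> = -2/sqrt(30).
Square and sum: Σ |<v, e_j>|^2 = 4/5.
Compute ||v||^2 = v·v = 1.
Deficit = 1 − 4/5 = 1/5 ≥ 0, confirming Bessel's inequality. (The deficit equals ||v − Σ <v,e_j> e_j||^2, the squared distance from v to span{e_j}.)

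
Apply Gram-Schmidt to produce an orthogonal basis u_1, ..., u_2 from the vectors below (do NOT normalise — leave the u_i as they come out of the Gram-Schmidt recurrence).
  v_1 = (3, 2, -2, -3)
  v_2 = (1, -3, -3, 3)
Orthogonal basis:
  u_1 = (3, 2, -2, -3)
  u_2 = (22/13, -33/13, -45/13, 30/13)

Apply the Gram-Schmidt recurrence
  u_1 = v_1
  u_i = v_i − Σ_{j<i} ((v_i · u_j) / (u_j · u_j)) · u_j.

Step by step this gives:
  u_1 = (3, 2, -2, -3)
  u_2 = (22/13, -33/13, -45/13, 30/13)

Orthogonality check:
  u_2 · u_1 = 0 (should be 0)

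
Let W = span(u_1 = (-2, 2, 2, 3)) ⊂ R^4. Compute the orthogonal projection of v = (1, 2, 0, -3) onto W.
proj_W(v) = (2/3, -2/3, -2/3, -1)

Set up U = [u_1 | ... | u_1] ∈ R^(4×1). The projector onto W = col(U) is P = U (U^T U)^(-1) U^T.
Compute U^T U =
  [21],
and U^T v = (-7).
Solve U^T U · c = U^T v for the coefficients: c = (-1/3). The projection is proj_W(v) = U c.
Check: (v - proj_W(v)) · u_1 = 0  (should be 0).
Result: proj_W(v) = (2/3, -2/3, -2/3, -1).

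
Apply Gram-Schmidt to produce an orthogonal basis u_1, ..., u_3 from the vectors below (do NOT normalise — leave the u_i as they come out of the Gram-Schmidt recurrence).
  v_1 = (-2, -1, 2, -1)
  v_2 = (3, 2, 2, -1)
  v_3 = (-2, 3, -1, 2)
Orthogonal basis:
  u_1 = (-2, -1, 2, -1)
  u_2 = (12/5, 17/10, 13/5, -13/10)
  u_3 = (-109/57, 545/171, 59/171, 227/171)

Apply the Gram-Schmidt recurrence
  u_1 = v_1
  u_i = v_i − Σ_{j<i} ((v_i · u_j) / (u_j · u_j)) · u_j.

Step by step this gives:
  u_1 = (-2, -1, 2, -1)
  u_2 = (12/5, 17/10, 13/5, -13/10)
  u_3 = (-109/57, 545/171, 59/171, 227/171)

Orthogonality check:
  u_2 · u_1 = 0 (should be 0)
  u_3 · u_1 = 0 (should be 0)
  u_3 · u_2 = 0 (should be 0)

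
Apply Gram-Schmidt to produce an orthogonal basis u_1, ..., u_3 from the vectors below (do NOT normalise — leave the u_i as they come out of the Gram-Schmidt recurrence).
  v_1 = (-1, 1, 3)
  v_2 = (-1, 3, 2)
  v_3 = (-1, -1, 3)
Orthogonal basis:
  u_1 = (-1, 1, 3)
  u_2 = (-1/11, 23/11, -8/11)
  u_3 = (-7/27, -1/27, -2/27)

Apply the Gram-Schmidt recurrence
  u_1 = v_1
  u_i = v_i − Σ_{j<i} ((v_i · u_j) / (u_j · u_j)) · u_j.

Step by step this gives:
  u_1 = (-1, 1, 3)
  u_2 = (-1/11, 23/11, -8/11)
  u_3 = (-7/27, -1/27, -2/27)

Orthogonality check:
  u_2 · u_1 = 0 (should be 0)
  u_3 · u_1 = 0 (should be 0)
  u_3 · u_2 = 0 (should be 0)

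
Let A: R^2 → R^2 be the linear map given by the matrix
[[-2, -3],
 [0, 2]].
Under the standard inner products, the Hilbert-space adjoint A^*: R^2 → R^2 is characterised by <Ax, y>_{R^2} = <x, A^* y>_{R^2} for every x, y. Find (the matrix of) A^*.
A^* = A^T =
[[-2, 0],
 [-3, 2]]

For real matrices with standard dot products, the defining identity <Ax, y> = <x, A^* y> gives (Ax)^T y = x^T (A^*) y, i.e. x^T A^T y = x^T (A^*) y. Since this holds for all x, y, we must have A^* = A^T. Therefore
A^* =
[[-2, 0],
 [-3, 2]].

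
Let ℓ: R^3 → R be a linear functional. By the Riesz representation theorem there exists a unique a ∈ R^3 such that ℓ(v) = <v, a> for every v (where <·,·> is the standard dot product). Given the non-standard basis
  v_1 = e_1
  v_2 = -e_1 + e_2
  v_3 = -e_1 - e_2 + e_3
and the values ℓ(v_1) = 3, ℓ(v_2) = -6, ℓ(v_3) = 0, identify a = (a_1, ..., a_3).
a = (3, -3, 0)

Write a = (a_1, ..., a_3) in the standard basis. For each basis vector v_i, ℓ(v_i) = <v_i, a> is a linear equation in the a_j's. Collect the n equations into a matrix system V a = ℓ, where row i of V is v_i (expressed in the standard basis). Since V is invertible (lower-triangular with 1s on the diagonal, up to permutation), solve by back-substitution:
  V =
[[1, 0, 0],
 [-1, 1, 0],
 [-1, -1, 1]]
  V a = (3, -6, 0)
Solving gives a = (3, -3, 0).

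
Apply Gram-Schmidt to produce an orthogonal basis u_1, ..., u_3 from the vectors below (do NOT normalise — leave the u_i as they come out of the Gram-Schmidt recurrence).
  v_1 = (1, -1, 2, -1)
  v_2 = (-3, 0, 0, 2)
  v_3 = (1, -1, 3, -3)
Orthogonal basis:
  u_1 = (1, -1, 2, -1)
  u_2 = (-16/7, -5/7, 10/7, 9/7)
  u_3 = (-28/33, 16/33, 1/33, -14/11)

Apply the Gram-Schmidt recurrence
  u_1 = v_1
  u_i = v_i − Σ_{j<i} ((v_i · u_j) / (u_j · u_j)) · u_j.

Step by step this gives:
  u_1 = (1, -1, 2, -1)
  u_2 = (-16/7, -5/7, 10/7, 9/7)
  u_3 = (-28/33, 16/33, 1/33, -14/11)

Orthogonality check:
  u_2 · u_1 = 0 (should be 0)
  u_3 · u_1 = 0 (should be 0)
  u_3 · u_2 = 0 (should be 0)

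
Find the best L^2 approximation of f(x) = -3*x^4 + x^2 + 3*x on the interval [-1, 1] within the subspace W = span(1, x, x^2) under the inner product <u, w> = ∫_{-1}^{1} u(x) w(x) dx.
g(x) = -11*x^2/7 + 3*x + 9/35

The best approximation g ∈ W is the orthogonal projection of f onto W. Writing g = a_0 + a_1 x + a_2 x^2, the coefficients solve the normal equations G · a = b where
  G_{ij} = <φ_i, φ_j> and b_i = <f, φ_i>, with φ_0 = 1, φ_1 = x, φ_2 = x^2.
G =
  [2, 0, 2/3]
  [0, 2/3, 0]
  [2/3, 0, 2/5],
b = (-8/15, 2, -16/35).
Solving gives a_0 = 9/35, a_1 = 3, a_2 = -11/7, so
  g(x) = -11*x^2/7 + 3*x + 9/35.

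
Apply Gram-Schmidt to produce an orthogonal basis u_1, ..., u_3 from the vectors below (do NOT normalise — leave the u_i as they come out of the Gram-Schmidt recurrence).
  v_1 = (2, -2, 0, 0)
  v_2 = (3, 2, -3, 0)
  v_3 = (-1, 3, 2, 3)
Orthogonal basis:
  u_1 = (2, -2, 0, 0)
  u_2 = (5/2, 5/2, -3, 0)
  u_3 = (48/43, 48/43, 80/43, 3)

Apply the Gram-Schmidt recurrence
  u_1 = v_1
  u_i = v_i − Σ_{j<i} ((v_i · u_j) / (u_j · u_j)) · u_j.

Step by step this gives:
  u_1 = (2, -2, 0, 0)
  u_2 = (5/2, 5/2, -3, 0)
  u_3 = (48/43, 48/43, 80/43, 3)

Orthogonality check:
  u_2 · u_1 = 0 (should be 0)
  u_3 · u_1 = 0 (should be 0)
  u_3 · u_2 = 0 (should be 0)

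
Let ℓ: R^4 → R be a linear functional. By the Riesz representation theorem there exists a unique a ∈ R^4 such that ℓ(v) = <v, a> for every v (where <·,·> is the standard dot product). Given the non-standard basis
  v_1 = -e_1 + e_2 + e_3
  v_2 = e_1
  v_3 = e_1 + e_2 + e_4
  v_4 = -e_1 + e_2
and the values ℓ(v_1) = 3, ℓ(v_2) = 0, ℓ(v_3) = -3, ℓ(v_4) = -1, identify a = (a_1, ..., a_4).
a = (0, -1, 4, -2)

Write a = (a_1, ..., a_4) in the standard basis. For each basis vector v_i, ℓ(v_i) = <v_i, a> is a linear equation in the a_j's. Collect the n equations into a matrix system V a = ℓ, where row i of V is v_i (expressed in the standard basis). Since V is invertible (lower-triangular with 1s on the diagonal, up to permutation), solve by back-substitution:
  V =
[[-1, 1, 1, 0],
 [1, 0, 0, 0],
 [1, 1, 0, 1],
 [-1, 1, 0, 0]]
  V a = (3, 0, -3, -1)
Solving gives a = (0, -1, 4, -2).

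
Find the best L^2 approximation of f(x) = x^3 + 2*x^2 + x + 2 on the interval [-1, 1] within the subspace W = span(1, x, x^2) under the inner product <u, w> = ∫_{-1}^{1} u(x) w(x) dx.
g(x) = 2*x^2 + 8*x/5 + 2

The best approximation g ∈ W is the orthogonal projection of f onto W. Writing g = a_0 + a_1 x + a_2 x^2, the coefficients solve the normal equations G · a = b where
  G_{ij} = <φ_i, φ_j> and b_i = <f, φ_i>, with φ_0 = 1, φ_1 = x, φ_2 = x^2.
G =
  [2, 0, 2/3]
  [0, 2/3, 0]
  [2/3, 0, 2/5],
b = (16/3, 16/15, 32/15).
Solving gives a_0 = 2, a_1 = 8/5, a_2 = 2, so
  g(x) = 2*x^2 + 8*x/5 + 2.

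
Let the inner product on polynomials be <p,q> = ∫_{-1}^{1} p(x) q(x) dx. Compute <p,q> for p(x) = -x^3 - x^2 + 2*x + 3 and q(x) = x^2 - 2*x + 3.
<p,q> = 236/15

Expand the product: p(x)·q(x) = -x^5 + x^4 + x^3 - 4*x^2 + 9.
∫_{-1}^{1} of each monomial x^k gives [2/(k+1) if k even, 0 if k odd]. Integrating term-by-term (or equivalently evaluating the antiderivative F(x) = -x^6/6 + x^5/5 + x^4/4 - 4*x^3/3 + 9*x at the endpoints):
  F(1) − F(−1) = 159/20 − (-467/60) = 236/15.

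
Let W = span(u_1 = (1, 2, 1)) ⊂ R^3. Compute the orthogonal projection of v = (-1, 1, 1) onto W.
proj_W(v) = (1/3, 2/3, 1/3)

Set up U = [u_1 | ... | u_1] ∈ R^(3×1). The projector onto W = col(U) is P = U (U^T U)^(-1) U^T.
Compute U^T U =
  [6],
and U^T v = (2).
Solve U^T U · c = U^T v for the coefficients: c = (1/3). The projection is proj_W(v) = U c.
Check: (v - proj_W(v)) · u_1 = 0  (should be 0).
Result: proj_W(v) = (1/3, 2/3, 1/3).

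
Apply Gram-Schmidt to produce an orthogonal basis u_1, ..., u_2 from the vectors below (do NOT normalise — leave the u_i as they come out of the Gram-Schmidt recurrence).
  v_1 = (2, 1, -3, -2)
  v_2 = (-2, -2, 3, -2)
Orthogonal basis:
  u_1 = (2, 1, -3, -2)
  u_2 = (-7/9, -25/18, 7/6, -29/9)

Apply the Gram-Schmidt recurrence
  u_1 = v_1
  u_i = v_i − Σ_{j<i} ((v_i · u_j) / (u_j · u_j)) · u_j.

Step by step this gives:
  u_1 = (2, 1, -3, -2)
  u_2 = (-7/9, -25/18, 7/6, -29/9)

Orthogonality check:
  u_2 · u_1 = 0 (should be 0)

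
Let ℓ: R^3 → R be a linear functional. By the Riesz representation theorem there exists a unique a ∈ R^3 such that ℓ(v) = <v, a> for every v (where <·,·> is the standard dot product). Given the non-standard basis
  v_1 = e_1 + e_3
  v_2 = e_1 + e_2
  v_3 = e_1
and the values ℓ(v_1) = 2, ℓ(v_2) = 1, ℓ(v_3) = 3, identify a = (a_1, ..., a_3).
a = (3, -2, -1)

Write a = (a_1, ..., a_3) in the standard basis. For each basis vector v_i, ℓ(v_i) = <v_i, a> is a linear equation in the a_j's. Collect the n equations into a matrix system V a = ℓ, where row i of V is v_i (expressed in the standard basis). Since V is invertible (lower-triangular with 1s on the diagonal, up to permutation), solve by back-substitution:
  V =
[[1, 0, 1],
 [1, 1, 0],
 [1, 0, 0]]
  V a = (2, 1, 3)
Solving gives a = (3, -2, -1).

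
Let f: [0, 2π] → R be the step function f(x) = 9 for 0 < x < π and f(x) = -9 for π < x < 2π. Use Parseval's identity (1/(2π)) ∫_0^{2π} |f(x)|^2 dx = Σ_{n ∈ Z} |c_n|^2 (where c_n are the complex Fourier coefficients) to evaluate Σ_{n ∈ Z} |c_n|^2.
Σ |c_n|^2 = 81

Parseval equates the L^2 energy of f (normalised by 1/(2π)) with the ℓ^2 sum of its Fourier coefficients: (1/(2π)) ∫_0^{2π} |f|^2 = Σ |c_n|^2.
Compute the left side: (1/(2π)) [∫_0^π 9^2 dx + ∫_π^{2π} (-9)^2 dx] = (1/(2π)) · (81π + 81π) = (81 + 81)/2 = 81.
So Σ_{n ∈ Z} |c_n|^2 = 81.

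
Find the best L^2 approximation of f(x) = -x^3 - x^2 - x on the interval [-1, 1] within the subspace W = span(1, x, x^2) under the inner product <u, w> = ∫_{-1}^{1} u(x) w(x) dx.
g(x) = -x^2 - 8*x/5

The best approximation g ∈ W is the orthogonal projection of f onto W. Writing g = a_0 + a_1 x + a_2 x^2, the coefficients solve the normal equations G · a = b where
  G_{ij} = <φ_i, φ_j> and b_i = <f, φ_i>, with φ_0 = 1, φ_1 = x, φ_2 = x^2.
G =
  [2, 0, 2/3]
  [0, 2/3, 0]
  [2/3, 0, 2/5],
b = (-2/3, -16/15, -2/5).
Solving gives a_0 = 0, a_1 = -8/5, a_2 = -1, so
  g(x) = -x^2 - 8*x/5.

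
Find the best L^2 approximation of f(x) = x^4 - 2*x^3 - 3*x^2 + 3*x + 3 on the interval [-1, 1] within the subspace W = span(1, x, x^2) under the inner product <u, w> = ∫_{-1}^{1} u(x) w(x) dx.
g(x) = -15*x^2/7 + 9*x/5 + 102/35

The best approximation g ∈ W is the orthogonal projection of f onto W. Writing g = a_0 + a_1 x + a_2 x^2, the coefficients solve the normal equations G · a = b where
  G_{ij} = <φ_i, φ_j> and b_i = <f, φ_i>, with φ_0 = 1, φ_1 = x, φ_2 = x^2.
G =
  [2, 0, 2/3]
  [0, 2/3, 0]
  [2/3, 0, 2/5],
b = (22/5, 6/5, 38/35).
Solving gives a_0 = 102/35, a_1 = 9/5, a_2 = -15/7, so
  g(x) = -15*x^2/7 + 9*x/5 + 102/35.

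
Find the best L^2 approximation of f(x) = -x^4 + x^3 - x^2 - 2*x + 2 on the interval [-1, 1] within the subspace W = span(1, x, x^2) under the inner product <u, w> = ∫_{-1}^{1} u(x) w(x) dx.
g(x) = -13*x^2/7 - 7*x/5 + 73/35

The best approximation g ∈ W is the orthogonal projection of f onto W. Writing g = a_0 + a_1 x + a_2 x^2, the coefficients solve the normal equations G · a = b where
  G_{ij} = <φ_i, φ_j> and b_i = <f, φ_i>, with φ_0 = 1, φ_1 = x, φ_2 = x^2.
G =
  [2, 0, 2/3]
  [0, 2/3, 0]
  [2/3, 0, 2/5],
b = (44/15, -14/15, 68/105).
Solving gives a_0 = 73/35, a_1 = -7/5, a_2 = -13/7, so
  g(x) = -13*x^2/7 - 7*x/5 + 73/35.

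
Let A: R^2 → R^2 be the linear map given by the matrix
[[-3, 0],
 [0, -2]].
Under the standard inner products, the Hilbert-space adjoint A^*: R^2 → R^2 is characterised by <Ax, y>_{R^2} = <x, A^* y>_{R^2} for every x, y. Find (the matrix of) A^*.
A^* = A^T =
[[-3, 0],
 [0, -2]]

For real matrices with standard dot products, the defining identity <Ax, y> = <x, A^* y> gives (Ax)^T y = x^T (A^*) y, i.e. x^T A^T y = x^T (A^*) y. Since this holds for all x, y, we must have A^* = A^T. Therefore
A^* =
[[-3, 0],
 [0, -2]].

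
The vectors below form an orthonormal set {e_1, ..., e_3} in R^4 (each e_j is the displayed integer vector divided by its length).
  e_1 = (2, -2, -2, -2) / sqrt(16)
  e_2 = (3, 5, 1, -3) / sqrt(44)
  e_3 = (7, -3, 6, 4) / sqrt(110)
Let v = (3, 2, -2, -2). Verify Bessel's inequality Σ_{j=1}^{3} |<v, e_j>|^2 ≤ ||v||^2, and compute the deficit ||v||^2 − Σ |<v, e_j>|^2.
Σ |<v, e_j>|^2 = 37/2; ||v||^2 = 21; deficit = 5/2

Write each e_j = u_j / sqrt(<u_j, u_j>) where u_j is the displayed integer vector. Then <v, e_j> = <v, u_j> / sqrt(<u_j, u_j>), so |<v, e_j>|^2 = <v, u_j>^2 / <u_j, u_j>.
Coefficients: <v, e_1> = 10/sqrt(16), <v, e_2> = 23/sqrt(44), <v, e_3> = -5/sqrt(110).
Square and sum: Σ |<v, e_j>|^2 = 37/2.
Compute ||v||^2 = v·v = 21.
Deficit = 21 − 37/2 = 5/2 ≥ 0, confirming Bessel's inequality. (The deficit equals ||v − Σ <v,e_j> e_j||^2, the squared distance from v to span{e_j}.)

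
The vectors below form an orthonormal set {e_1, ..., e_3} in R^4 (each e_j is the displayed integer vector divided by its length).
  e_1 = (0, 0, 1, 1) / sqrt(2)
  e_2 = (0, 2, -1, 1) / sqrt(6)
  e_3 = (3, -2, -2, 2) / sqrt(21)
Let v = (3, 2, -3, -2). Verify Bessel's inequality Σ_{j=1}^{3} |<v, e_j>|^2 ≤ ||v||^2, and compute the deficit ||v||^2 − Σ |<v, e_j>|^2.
Σ |<v, e_j>|^2 = 19; ||v||^2 = 26; deficit = 7

Write each e_j = u_j / sqrt(<u_j, u_j>) where u_j is the displayed integer vector. Then <v, e_j> = <v, u_j> / sqrt(<u_j, u_j>), so |<v, e_j>|^2 = <v, u_j>^2 / <u_j, u_j>.
Coefficients: <v, e_1> = -5/sqrt(2), <v, e_2> = 5/sqrt(6), <v, e_3> = 7/sqrt(21).
Square and sum: Σ |<v, e_j>|^2 = 19.
Compute ||v||^2 = v·v = 26.
Deficit = 26 − 19 = 7 ≥ 0, confirming Bessel's inequality. (The deficit equals ||v − Σ <v,e_j> e_j||^2, the squared distance from v to span{e_j}.)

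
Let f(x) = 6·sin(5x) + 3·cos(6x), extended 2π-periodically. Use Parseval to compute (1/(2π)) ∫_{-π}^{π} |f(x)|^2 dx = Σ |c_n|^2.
Σ |c_n|^2 = 45/2

Expand |f|^2 and use orthogonality of {sin(nx), cos(mx)} on [-π, π]:
  ∫_{-π}^{π} sin(nx)^2 dx = π, ∫ cos(mx)^2 dx = π, and cross terms integrate to 0.
So ∫_{-π}^{π} f(x)^2 dx = 6^2 · π + 3^2 · π = (36 + 9)π.
Divide by 2π: (36 + 9)/2 = 45/2.
By Parseval, this equals Σ |c_n|^2.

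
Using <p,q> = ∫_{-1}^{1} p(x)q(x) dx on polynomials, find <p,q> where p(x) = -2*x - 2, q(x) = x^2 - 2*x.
<p,q> = 4/3

Expand the product: p(x)·q(x) = -2*x^3 + 2*x^2 + 4*x.
∫_{-1}^{1} of each monomial x^k gives [2/(k+1) if k even, 0 if k odd]. Integrating term-by-term (or equivalently evaluating the antiderivative F(x) = -x^4/2 + 2*x^3/3 + 2*x^2 at the endpoints):
  F(1) − F(−1) = 13/6 − (5/6) = 4/3.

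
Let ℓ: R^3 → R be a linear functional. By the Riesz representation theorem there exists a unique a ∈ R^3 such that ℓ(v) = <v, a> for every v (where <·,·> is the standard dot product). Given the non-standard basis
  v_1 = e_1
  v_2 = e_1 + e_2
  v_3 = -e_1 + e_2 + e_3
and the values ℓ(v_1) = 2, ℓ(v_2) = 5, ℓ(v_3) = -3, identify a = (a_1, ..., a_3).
a = (2, 3, -4)

Write a = (a_1, ..., a_3) in the standard basis. For each basis vector v_i, ℓ(v_i) = <v_i, a> is a linear equation in the a_j's. Collect the n equations into a matrix system V a = ℓ, where row i of V is v_i (expressed in the standard basis). Since V is invertible (lower-triangular with 1s on the diagonal, up to permutation), solve by back-substitution:
  V =
[[1, 0, 0],
 [1, 1, 0],
 [-1, 1, 1]]
  V a = (2, 5, -3)
Solving gives a = (2, 3, -4).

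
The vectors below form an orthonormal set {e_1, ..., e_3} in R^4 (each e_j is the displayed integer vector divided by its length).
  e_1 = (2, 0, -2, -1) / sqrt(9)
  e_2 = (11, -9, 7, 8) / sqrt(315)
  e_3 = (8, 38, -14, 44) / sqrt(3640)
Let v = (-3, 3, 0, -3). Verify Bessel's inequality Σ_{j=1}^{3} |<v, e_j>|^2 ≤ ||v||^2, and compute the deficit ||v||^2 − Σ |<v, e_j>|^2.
Σ |<v, e_j>|^2 = 621/26; ||v||^2 = 27; deficit = 81/26

Write each e_j = u_j / sqrt(<u_j, u_j>) where u_j is the displayed integer vector. Then <v, e_j> = <v, u_j> / sqrt(<u_j, u_j>), so |<v, e_j>|^2 = <v, u_j>^2 / <u_j, u_j>.
Coefficients: <v, e_1> = -3/sqrt(9), <v, e_2> = -84/sqrt(315), <v, e_3> = -42/sqrt(3640).
Square and sum: Σ |<v, e_j>|^2 = 621/26.
Compute ||v||^2 = v·v = 27.
Deficit = 27 − 621/26 = 81/26 ≥ 0, confirming Bessel's inequality. (The deficit equals ||v − Σ <v,e_j> e_j||^2, the squared distance from v to span{e_j}.)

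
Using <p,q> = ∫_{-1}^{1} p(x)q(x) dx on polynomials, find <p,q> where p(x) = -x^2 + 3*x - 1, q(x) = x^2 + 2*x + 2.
<p,q> = -12/5

Expand the product: p(x)·q(x) = -x^4 + x^3 + 3*x^2 + 4*x - 2.
∫_{-1}^{1} of each monomial x^k gives [2/(k+1) if k even, 0 if k odd]. Integrating term-by-term (or equivalently evaluating the antiderivative F(x) = -x^5/5 + x^4/4 + x^3 + 2*x^2 - 2*x at the endpoints):
  F(1) − F(−1) = 21/20 − (69/20) = -12/5.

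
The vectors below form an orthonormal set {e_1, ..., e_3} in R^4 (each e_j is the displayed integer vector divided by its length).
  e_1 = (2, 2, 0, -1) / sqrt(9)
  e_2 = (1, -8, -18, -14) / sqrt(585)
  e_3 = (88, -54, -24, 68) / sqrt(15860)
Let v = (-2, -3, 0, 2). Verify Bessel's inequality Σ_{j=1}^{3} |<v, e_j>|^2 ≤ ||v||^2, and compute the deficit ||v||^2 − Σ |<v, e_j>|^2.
Σ |<v, e_j>|^2 = 17; ||v||^2 = 17; deficit = 0

Write each e_j = u_j / sqrt(<u_j, u_j>) where u_j is the displayed integer vector. Then <v, e_j> = <v, u_j> / sqrt(<u_j, u_j>), so |<v, e_j>|^2 = <v, u_j>^2 / <u_j, u_j>.
Coefficients: <v, e_1> = -12/sqrt(9), <v, e_2> = -6/sqrt(585), <v, e_3> = 122/sqrt(15860).
Square and sum: Σ |<v, e_j>|^2 = 17.
Compute ||v||^2 = v·v = 17.
Deficit = 17 − 17 = 0 ≥ 0, confirming Bessel's inequality. (The deficit equals ||v − Σ <v,e_j> e_j||^2, the squared distance from v to span{e_j}.)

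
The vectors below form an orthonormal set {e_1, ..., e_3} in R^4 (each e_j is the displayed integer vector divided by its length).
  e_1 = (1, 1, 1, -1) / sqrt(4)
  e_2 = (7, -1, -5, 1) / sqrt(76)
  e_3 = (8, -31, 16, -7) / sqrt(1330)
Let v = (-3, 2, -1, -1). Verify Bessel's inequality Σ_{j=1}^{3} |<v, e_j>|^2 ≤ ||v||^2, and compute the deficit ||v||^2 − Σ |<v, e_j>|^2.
Σ |<v, e_j>|^2 = 165/14; ||v||^2 = 15; deficit = 45/14

Write each e_j = u_j / sqrt(<u_j, u_j>) where u_j is the displayed integer vector. Then <v, e_j> = <v, u_j> / sqrt(<u_j, u_j>), so |<v, e_j>|^2 = <v, u_j>^2 / <u_j, u_j>.
Coefficients: <v, e_1> = -1/sqrt(4), <v, e_2> = -19/sqrt(76), <v, e_3> = -95/sqrt(1330).
Square and sum: Σ |<v, e_j>|^2 = 165/14.
Compute ||v||^2 = v·v = 15.
Deficit = 15 − 165/14 = 45/14 ≥ 0, confirming Bessel's inequality. (The deficit equals ||v − Σ <v,e_j> e_j||^2, the squared distance from v to span{e_j}.)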